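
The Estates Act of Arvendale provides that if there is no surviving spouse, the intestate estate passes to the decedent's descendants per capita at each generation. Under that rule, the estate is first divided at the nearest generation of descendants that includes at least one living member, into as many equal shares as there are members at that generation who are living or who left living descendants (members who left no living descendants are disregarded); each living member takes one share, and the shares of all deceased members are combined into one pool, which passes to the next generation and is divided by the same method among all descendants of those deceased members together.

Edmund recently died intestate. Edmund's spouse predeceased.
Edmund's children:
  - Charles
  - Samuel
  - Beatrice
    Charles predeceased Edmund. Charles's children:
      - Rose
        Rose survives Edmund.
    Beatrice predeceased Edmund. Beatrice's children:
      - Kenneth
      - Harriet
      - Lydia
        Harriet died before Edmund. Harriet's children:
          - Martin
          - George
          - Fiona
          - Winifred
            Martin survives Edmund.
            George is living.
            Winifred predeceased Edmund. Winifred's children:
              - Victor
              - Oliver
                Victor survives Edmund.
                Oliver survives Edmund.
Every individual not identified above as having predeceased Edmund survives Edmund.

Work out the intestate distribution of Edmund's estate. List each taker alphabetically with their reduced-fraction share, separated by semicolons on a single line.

There is no surviving spouse, so the entire estate passes to Edmund's descendants per capita at each generation.
At generation 1 (Charles, Samuel, Beatrice) there are 3 shares of (1)/3 = 1/3 each.
Living: Samuel — each takes 1/3.
Deceased: Charles and Beatrice. Their combined 2/3 is pooled and carried to generation 2.
At generation 2 (Rose, Kenneth, Harriet, Lydia) there are 4 shares of (2/3)/4 = 1/6 each.
Living: Rose, Kenneth, and Lydia — each takes 1/6.
Deceased: Harriet. That 1/6 share is carried to generation 3.
At generation 3 (Martin, George, Fiona, Winifred) there are 4 shares of (1/6)/4 = 1/24 each.
Living: Martin, George, and Fiona — each takes 1/24.
Deceased: Winifred. That 1/24 share is carried to generation 4.
At generation 4 (Victor, Oliver) there are 2 shares of (1/24)/2 = 1/48 each.
Living: Victor and Oliver — each takes 1/48.

Fiona 1/24; George 1/24; Kenneth 1/6; Lydia 1/6; Martin 1/24; Oliver 1/48; Rose 1/6; Samuel 1/3; Victor 1/48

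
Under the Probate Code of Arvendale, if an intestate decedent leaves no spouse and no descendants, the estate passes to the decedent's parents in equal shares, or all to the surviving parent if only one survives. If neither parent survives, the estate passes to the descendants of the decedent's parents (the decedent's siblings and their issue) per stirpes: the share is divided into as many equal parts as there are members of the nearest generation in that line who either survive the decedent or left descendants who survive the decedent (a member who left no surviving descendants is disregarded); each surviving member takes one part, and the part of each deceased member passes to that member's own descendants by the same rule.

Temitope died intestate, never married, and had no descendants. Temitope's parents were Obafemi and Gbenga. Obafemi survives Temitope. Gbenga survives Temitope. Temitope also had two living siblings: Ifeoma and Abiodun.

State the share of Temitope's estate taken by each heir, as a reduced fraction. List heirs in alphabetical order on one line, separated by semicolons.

Gbenga 1/2; Obafemi 1/2

Both parents survive, so Obafemi and Gbenga each take 1/2. The siblings take nothing because a surviving parent has priority.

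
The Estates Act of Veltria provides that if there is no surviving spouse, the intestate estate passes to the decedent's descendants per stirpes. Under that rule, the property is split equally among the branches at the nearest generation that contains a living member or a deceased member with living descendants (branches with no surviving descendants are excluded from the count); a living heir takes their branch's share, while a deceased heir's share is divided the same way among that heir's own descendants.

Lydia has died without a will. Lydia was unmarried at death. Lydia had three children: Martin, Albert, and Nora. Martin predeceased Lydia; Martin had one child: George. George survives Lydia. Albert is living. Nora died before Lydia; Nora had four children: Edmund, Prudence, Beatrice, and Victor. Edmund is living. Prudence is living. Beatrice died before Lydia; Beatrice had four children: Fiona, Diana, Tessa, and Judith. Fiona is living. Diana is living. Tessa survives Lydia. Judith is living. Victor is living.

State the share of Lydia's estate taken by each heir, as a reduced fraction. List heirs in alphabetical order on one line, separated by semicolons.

Albert 1/3; Diana 1/48; Edmund 1/12; Fiona 1/48; George 1/3; Judith 1/48; Prudence 1/12; Tessa 1/48; Victor 1/12

There is no surviving spouse, so the entire estate passes to Lydia's descendants per stirpes.
The estate is divided into 3 equal shares of 1/3 among Martin, Albert, Nora.
Martin predeceased; the 1/3 allotted to Martin's branch passes to Martin's issue by representation.
George is the sole taker at this level and receives the full 1/3.
Albert is living and takes 1/3.
Nora predeceased; the 1/3 allotted to Nora's branch passes to Nora's issue by representation.
The 1/3 is divided into 4 equal shares of 1/12 among Edmund, Prudence, Beatrice, Victor.
Edmund is living and takes 1/12.
Prudence is living and takes 1/12.
Beatrice predeceased; the 1/12 allotted to Beatrice's branch passes to Beatrice's issue by representation.
The 1/12 is divided into 4 equal shares of 1/48 among Fiona, Diana, Tessa, Judith.
Fiona is living and takes 1/48.
Diana is living and takes 1/48.
Tessa is living and takes 1/48.
Judith is living and takes 1/48.
Victor is living and takes 1/12.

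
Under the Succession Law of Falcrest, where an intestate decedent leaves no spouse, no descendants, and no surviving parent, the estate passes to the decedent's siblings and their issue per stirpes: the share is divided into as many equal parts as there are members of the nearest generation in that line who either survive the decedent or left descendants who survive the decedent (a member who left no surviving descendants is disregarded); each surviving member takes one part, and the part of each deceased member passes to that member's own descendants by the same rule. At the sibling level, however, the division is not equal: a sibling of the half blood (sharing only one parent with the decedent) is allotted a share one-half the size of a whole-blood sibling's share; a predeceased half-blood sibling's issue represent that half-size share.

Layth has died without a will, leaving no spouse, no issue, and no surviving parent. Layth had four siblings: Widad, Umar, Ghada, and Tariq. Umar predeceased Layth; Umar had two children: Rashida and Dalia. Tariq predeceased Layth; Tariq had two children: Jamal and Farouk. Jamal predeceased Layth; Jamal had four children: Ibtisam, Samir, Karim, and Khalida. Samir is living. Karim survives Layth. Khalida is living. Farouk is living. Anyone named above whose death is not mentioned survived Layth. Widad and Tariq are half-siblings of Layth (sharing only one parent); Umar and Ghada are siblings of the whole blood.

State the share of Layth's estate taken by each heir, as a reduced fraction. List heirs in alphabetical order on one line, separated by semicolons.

Dalia 1/6; Farouk 1/12; Ghada 1/3; Ibtisam 1/48; Karim 1/48; Khalida 1/48; Rashida 1/6; Samir 1/48; Widad 1/6

No spouse, descendants, or parent survives, so the estate passes to Layth's siblings per stirpes.
Half-blood siblings count for one-half the weight of whole-blood siblings at the initial division.
Dividing 1 in proportion to weights (total weight 3): Widad (weight 1/2) → 1/6; Umar (weight 1) → 1/3; Ghada (weight 1) → 1/3; Tariq (weight 1/2) → 1/6.
Widad is living and takes 1/6.
Umar predeceased; the 1/3 allotted to Umar's branch passes to Umar's issue by representation.
The 1/3 is divided into 2 equal shares of 1/6 among Rashida, Dalia.
Rashida is living and takes 1/6.
Dalia is living and takes 1/6.
Ghada is living and takes 1/3.
Tariq predeceased; the 1/6 allotted to Tariq's branch passes to Tariq's issue by representation.
The 1/6 is divided into 2 equal shares of 1/12 among Jamal, Farouk.
Jamal predeceased; the 1/12 allotted to Jamal's branch passes to Jamal's issue by representation.
The 1/12 is divided into 4 equal shares of 1/48 among Ibtisam, Samir, Karim, Khalida.
Ibtisam is living and takes 1/48.
Samir is living and takes 1/48.
Karim is living and takes 1/48.
Khalida is living and takes 1/48.
Farouk is living and takes 1/12.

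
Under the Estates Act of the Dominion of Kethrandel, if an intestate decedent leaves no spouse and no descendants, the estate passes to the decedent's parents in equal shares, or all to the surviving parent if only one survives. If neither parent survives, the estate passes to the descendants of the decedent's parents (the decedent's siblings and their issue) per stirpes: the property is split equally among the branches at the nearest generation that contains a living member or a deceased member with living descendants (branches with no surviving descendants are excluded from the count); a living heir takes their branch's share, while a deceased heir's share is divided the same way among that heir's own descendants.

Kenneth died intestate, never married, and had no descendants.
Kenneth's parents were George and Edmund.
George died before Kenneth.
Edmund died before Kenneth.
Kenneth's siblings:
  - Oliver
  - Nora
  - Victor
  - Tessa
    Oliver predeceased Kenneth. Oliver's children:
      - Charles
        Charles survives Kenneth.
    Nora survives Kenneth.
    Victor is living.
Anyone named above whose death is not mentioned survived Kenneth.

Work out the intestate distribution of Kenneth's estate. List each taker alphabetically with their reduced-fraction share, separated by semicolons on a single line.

Neither parent survives and there are no descendants, so the estate passes to Kenneth's siblings and their issue per stirpes.
The estate is divided into 4 equal shares of 1/4 among Oliver, Nora, Victor, Tessa.
Oliver predeceased; the 1/4 allotted to Oliver's branch passes to Oliver's issue by representation.
Charles is the sole taker at this level and receives the full 1/4.
Nora is living and takes 1/4.
Victor is living and takes 1/4.
Tessa is living and takes 1/4.

Charles 1/4; Nora 1/4; Tessa 1/4; Victor 1/4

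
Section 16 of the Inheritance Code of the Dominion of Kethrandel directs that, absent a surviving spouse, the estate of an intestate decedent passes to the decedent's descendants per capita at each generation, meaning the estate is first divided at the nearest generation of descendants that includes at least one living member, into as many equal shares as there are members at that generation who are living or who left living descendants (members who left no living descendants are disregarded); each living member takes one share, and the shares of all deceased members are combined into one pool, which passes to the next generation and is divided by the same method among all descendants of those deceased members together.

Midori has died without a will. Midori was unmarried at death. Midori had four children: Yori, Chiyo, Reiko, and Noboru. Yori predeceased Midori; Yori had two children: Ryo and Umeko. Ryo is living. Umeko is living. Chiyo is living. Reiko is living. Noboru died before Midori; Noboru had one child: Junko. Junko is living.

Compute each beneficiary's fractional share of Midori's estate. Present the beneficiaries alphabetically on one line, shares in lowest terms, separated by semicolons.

Chiyo 1/4; Junko 1/6; Reiko 1/4; Ryo 1/6; Umeko 1/6

There is no surviving spouse, so the entire estate passes to Midori's descendants per capita at each generation.
At generation 1 (Yori, Chiyo, Reiko, Noboru) there are 4 shares of (1)/4 = 1/4 each.
Living: Chiyo and Reiko — each takes 1/4.
Deceased: Yori and Noboru. Their combined 1/2 is pooled and carried to generation 2.
At generation 2 (Ryo, Umeko, Junko) there are 3 shares of (1/2)/3 = 1/6 each.
Living: Ryo, Umeko, and Junko — each takes 1/6.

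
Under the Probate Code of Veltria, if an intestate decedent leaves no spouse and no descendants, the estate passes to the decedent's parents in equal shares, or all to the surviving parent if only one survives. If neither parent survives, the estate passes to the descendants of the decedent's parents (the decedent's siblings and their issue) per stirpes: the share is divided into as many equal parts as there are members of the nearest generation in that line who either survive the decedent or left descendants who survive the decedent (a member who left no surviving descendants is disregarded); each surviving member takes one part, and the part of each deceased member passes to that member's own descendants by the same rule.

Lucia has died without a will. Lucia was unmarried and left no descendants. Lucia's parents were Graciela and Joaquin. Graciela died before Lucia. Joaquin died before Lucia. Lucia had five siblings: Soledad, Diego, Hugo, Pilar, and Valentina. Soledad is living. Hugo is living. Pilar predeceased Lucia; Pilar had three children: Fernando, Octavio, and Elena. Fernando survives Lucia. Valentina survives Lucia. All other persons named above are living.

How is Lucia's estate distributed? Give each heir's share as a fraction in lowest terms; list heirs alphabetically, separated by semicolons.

Diego 1/5; Elena 1/15; Fernando 1/15; Hugo 1/5; Octavio 1/15; Soledad 1/5; Valentina 1/5

Neither parent survives and there are no descendants, so the estate passes to Lucia's siblings and their issue per stirpes.
The estate is divided into 5 equal shares of 1/5 among Soledad, Diego, Hugo, Pilar, Valentina.
Soledad is living and takes 1/5.
Diego is living and takes 1/5.
Hugo is living and takes 1/5.
Pilar predeceased; the 1/5 allotted to Pilar's branch passes to Pilar's issue by representation.
The 1/5 is divided into 3 equal shares of 1/15 among Fernando, Octavio, Elena.
Fernando is living and takes 1/15.
Octavio is living and takes 1/15.
Elena is living and takes 1/15.
Valentina is living and takes 1/5.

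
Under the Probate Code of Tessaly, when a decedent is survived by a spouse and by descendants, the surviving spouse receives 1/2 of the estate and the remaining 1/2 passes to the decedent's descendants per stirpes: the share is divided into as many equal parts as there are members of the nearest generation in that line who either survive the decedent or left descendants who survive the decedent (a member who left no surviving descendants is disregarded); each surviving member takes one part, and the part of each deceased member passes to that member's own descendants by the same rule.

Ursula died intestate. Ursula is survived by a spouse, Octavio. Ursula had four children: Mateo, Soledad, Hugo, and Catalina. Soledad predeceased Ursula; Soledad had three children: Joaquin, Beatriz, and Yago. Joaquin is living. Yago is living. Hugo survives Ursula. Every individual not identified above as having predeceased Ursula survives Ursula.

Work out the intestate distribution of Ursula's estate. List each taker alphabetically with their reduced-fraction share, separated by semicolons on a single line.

Octavio, as surviving spouse, takes 1/2.
The remaining 1/2 passes to Ursula's descendants per stirpes.
The 1/2 is divided into 4 equal shares of 1/8 among Mateo, Soledad, Hugo, Catalina.
Mateo is living and takes 1/8.
Soledad predeceased; the 1/8 allotted to Soledad's branch passes to Soledad's issue by representation.
The 1/8 is divided into 3 equal shares of 1/24 among Joaquin, Beatriz, Yago.
Joaquin is living and takes 1/24.
Beatriz is living and takes 1/24.
Yago is living and takes 1/24.
Hugo is living and takes 1/8.
Catalina is living and takes 1/8.

Beatriz 1/24; Catalina 1/8; Hugo 1/8; Joaquin 1/24; Mateo 1/8; Octavio 1/2; Yago 1/24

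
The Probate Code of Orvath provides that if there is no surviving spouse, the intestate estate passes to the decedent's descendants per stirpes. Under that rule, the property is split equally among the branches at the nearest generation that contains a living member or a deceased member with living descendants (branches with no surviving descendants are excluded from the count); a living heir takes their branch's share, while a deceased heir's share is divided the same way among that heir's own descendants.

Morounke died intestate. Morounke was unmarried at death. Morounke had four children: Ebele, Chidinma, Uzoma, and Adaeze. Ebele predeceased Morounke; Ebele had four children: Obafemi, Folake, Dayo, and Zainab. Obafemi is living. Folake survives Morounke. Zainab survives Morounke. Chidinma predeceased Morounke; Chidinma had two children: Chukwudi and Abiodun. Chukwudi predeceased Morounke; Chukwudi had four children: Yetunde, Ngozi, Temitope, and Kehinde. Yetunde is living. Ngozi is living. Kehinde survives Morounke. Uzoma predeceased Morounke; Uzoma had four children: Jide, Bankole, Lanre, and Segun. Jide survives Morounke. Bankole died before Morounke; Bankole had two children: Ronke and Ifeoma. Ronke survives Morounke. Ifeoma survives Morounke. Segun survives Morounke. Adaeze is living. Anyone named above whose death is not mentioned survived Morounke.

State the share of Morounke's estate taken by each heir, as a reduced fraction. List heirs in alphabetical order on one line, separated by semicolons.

Abiodun 1/8; Adaeze 1/4; Dayo 1/16; Folake 1/16; Ifeoma 1/32; Jide 1/16; Kehinde 1/32; Lanre 1/16; Ngozi 1/32; Obafemi 1/16; Ronke 1/32; Segun 1/16; Temitope 1/32; Yetunde 1/32; Zainab 1/16

There is no surviving spouse, so the entire estate passes to Morounke's descendants per stirpes.
The estate is divided into 4 equal shares of 1/4 among Ebele, Chidinma, Uzoma, Adaeze.
Ebele predeceased; the 1/4 allotted to Ebele's branch passes to Ebele's issue by representation.
The 1/4 is divided into 4 equal shares of 1/16 among Obafemi, Folake, Dayo, Zainab.
Obafemi is living and takes 1/16.
Folake is living and takes 1/16.
Dayo is living and takes 1/16.
Zainab is living and takes 1/16.
Chidinma predeceased; the 1/4 allotted to Chidinma's branch passes to Chidinma's issue by representation.
The 1/4 is divided into 2 equal shares of 1/8 among Chukwudi, Abiodun.
Chukwudi predeceased; the 1/8 allotted to Chukwudi's branch passes to Chukwudi's issue by representation.
The 1/8 is divided into 4 equal shares of 1/32 among Yetunde, Ngozi, Temitope, Kehinde.
Yetunde is living and takes 1/32.
Ngozi is living and takes 1/32.
Temitope is living and takes 1/32.
Kehinde is living and takes 1/32.
Abiodun is living and takes 1/8.
Uzoma predeceased; the 1/4 allotted to Uzoma's branch passes to Uzoma's issue by representation.
The 1/4 is divided into 4 equal shares of 1/16 among Jide, Bankole, Lanre, Segun.
Jide is living and takes 1/16.
Bankole predeceased; the 1/16 allotted to Bankole's branch passes to Bankole's issue by representation.
The 1/16 is divided into 2 equal shares of 1/32 among Ronke, Ifeoma.
Ronke is living and takes 1/32.
Ifeoma is living and takes 1/32.
Lanre is living and takes 1/16.
Segun is living and takes 1/16.
Adaeze is living and takes 1/4.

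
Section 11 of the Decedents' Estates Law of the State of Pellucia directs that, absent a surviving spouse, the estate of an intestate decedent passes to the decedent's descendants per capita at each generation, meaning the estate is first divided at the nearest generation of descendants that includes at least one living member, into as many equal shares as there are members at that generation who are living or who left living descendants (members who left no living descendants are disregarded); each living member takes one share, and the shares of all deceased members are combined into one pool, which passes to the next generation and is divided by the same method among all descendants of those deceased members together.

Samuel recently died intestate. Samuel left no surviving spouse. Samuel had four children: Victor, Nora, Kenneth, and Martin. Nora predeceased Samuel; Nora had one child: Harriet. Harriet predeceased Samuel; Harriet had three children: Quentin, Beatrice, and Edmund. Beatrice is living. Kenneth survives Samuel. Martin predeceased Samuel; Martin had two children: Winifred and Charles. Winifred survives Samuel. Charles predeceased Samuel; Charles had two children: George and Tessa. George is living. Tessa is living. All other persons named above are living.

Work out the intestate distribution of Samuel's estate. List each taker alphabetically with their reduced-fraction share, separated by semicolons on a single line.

There is no surviving spouse, so the entire estate passes to Samuel's descendants per capita at each generation.
At generation 1 (Victor, Nora, Kenneth, Martin) there are 4 shares of (1)/4 = 1/4 each.
Living: Victor and Kenneth — each takes 1/4.
Deceased: Nora and Martin. Their combined 1/2 is pooled and carried to generation 2.
At generation 2 (Harriet, Winifred, Charles) there are 3 shares of (1/2)/3 = 1/6 each.
Living: Winifred — each takes 1/6.
Deceased: Harriet and Charles. Their combined 1/3 is pooled and carried to generation 3.
At generation 3 (Quentin, Beatrice, Edmund, George, Tessa) there are 5 shares of (1/3)/5 = 1/15 each.
Living: Quentin, Beatrice, Edmund, George, and Tessa — each takes 1/15.

Beatrice 1/15; Edmund 1/15; George 1/15; Kenneth 1/4; Quentin 1/15; Tessa 1/15; Victor 1/4; Winifred 1/6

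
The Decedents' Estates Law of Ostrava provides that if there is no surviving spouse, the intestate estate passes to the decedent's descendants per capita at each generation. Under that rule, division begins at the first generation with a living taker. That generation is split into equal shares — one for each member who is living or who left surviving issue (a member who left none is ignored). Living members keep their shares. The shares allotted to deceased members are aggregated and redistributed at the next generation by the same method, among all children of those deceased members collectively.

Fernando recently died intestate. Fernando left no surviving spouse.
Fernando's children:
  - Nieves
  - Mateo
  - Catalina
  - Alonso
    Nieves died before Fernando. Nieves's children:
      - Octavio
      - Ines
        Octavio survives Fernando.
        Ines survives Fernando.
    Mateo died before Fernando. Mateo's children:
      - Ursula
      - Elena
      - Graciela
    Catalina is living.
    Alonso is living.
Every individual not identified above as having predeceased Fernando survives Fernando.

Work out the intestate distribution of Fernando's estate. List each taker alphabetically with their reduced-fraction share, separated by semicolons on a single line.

There is no surviving spouse, so the entire estate passes to Fernando's descendants per capita at each generation.
At generation 1 (Nieves, Mateo, Catalina, Alonso) there are 4 shares of (1)/4 = 1/4 each.
Living: Catalina and Alonso — each takes 1/4.
Deceased: Nieves and Mateo. Their combined 1/2 is pooled and carried to generation 2.
At generation 2 (Octavio, Ines, Ursula, Elena, Graciela) there are 5 shares of (1/2)/5 = 1/10 each.
Living: Octavio, Ines, Ursula, Elena, and Graciela — each takes 1/10.

Alonso 1/4; Catalina 1/4; Elena 1/10; Graciela 1/10; Ines 1/10; Octavio 1/10; Ursula 1/10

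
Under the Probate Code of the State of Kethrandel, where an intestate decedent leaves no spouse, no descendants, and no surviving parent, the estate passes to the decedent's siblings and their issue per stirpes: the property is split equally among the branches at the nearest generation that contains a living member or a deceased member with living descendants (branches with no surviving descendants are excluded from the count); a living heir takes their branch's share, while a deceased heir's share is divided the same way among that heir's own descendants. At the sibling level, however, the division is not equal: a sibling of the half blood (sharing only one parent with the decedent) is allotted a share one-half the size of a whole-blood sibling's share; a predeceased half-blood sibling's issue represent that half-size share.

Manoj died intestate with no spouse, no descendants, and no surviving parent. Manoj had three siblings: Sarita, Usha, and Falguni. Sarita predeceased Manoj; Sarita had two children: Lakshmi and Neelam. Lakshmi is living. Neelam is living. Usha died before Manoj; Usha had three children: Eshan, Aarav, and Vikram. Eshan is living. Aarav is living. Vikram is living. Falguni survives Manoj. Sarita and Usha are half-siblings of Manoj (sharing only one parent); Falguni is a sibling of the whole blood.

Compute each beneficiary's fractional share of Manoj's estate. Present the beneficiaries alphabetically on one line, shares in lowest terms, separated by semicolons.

No spouse, descendants, or parent survives, so the estate passes to Manoj's siblings per stirpes.
Half-blood siblings count for one-half the weight of whole-blood siblings at the initial division.
Dividing 1 in proportion to weights (total weight 2): Sarita (weight 1/2) → 1/4; Usha (weight 1/2) → 1/4; Falguni (weight 1) → 1/2.
Sarita predeceased; the 1/4 allotted to Sarita's branch passes to Sarita's issue by representation.
The 1/4 is divided into 2 equal shares of 1/8 among Lakshmi, Neelam.
Lakshmi is living and takes 1/8.
Neelam is living and takes 1/8.
Usha predeceased; the 1/4 allotted to Usha's branch passes to Usha's issue by representation.
The 1/4 is divided into 3 equal shares of 1/12 among Eshan, Aarav, Vikram.
Eshan is living and takes 1/12.
Aarav is living and takes 1/12.
Vikram is living and takes 1/12.
Falguni is living and takes 1/2.

Aarav 1/12; Eshan 1/12; Falguni 1/2; Lakshmi 1/8; Neelam 1/8; Vikram 1/12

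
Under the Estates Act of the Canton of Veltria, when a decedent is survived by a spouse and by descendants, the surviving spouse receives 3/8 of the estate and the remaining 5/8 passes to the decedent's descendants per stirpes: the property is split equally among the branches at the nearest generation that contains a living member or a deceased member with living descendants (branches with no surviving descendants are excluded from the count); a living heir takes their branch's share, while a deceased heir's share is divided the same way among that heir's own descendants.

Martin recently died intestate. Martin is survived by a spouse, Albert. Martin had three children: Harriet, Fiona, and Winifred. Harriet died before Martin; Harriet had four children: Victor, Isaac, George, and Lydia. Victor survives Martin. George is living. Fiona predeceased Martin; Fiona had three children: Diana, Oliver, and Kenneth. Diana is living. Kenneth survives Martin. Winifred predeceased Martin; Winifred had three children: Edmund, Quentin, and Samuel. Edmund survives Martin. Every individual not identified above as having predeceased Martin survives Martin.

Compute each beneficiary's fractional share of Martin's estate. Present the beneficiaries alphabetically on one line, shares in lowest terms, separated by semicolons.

Albert, as surviving spouse, takes 3/8.
The remaining 5/8 passes to Martin's descendants per stirpes.
The 5/8 is divided into 3 equal shares of 5/24 among Harriet, Fiona, Winifred.
Harriet predeceased; the 5/24 allotted to Harriet's branch passes to Harriet's issue by representation.
The 5/24 is divided into 4 equal shares of 5/96 among Victor, Isaac, George, Lydia.
Victor is living and takes 5/96.
Isaac is living and takes 5/96.
George is living and takes 5/96.
Lydia is living and takes 5/96.
Fiona predeceased; the 5/24 allotted to Fiona's branch passes to Fiona's issue by representation.
The 5/24 is divided into 3 equal shares of 5/72 among Diana, Oliver, Kenneth.
Diana is living and takes 5/72.
Oliver is living and takes 5/72.
Kenneth is living and takes 5/72.
Winifred predeceased; the 5/24 allotted to Winifred's branch passes to Winifred's issue by representation.
The 5/24 is divided into 3 equal shares of 5/72 among Edmund, Quentin, Samuel.
Edmund is living and takes 5/72.
Quentin is living and takes 5/72.
Samuel is living and takes 5/72.

Albert 3/8; Diana 5/72; Edmund 5/72; George 5/96; Isaac 5/96; Kenneth 5/72; Lydia 5/96; Oliver 5/72; Quentin 5/72; Samuel 5/72; Victor 5/96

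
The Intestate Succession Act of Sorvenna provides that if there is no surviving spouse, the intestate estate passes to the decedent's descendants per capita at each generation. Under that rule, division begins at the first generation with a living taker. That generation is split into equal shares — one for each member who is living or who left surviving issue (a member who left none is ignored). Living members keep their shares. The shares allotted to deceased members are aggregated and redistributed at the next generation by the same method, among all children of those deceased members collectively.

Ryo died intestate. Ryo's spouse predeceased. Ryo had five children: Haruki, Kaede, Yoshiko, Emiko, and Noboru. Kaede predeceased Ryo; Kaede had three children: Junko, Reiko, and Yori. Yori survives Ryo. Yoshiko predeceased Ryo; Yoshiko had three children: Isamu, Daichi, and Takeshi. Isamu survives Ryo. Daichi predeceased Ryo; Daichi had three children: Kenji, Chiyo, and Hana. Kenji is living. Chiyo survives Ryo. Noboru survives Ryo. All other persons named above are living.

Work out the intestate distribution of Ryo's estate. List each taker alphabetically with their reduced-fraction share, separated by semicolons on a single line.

Chiyo 1/45; Emiko 1/5; Hana 1/45; Haruki 1/5; Isamu 1/15; Junko 1/15; Kenji 1/45; Noboru 1/5; Reiko 1/15; Takeshi 1/15; Yori 1/15

There is no surviving spouse, so the entire estate passes to Ryo's descendants per capita at each generation.
At generation 1 (Haruki, Kaede, Yoshiko, Emiko, Noboru) there are 5 shares of (1)/5 = 1/5 each.
Living: Haruki, Emiko, and Noboru — each takes 1/5.
Deceased: Kaede and Yoshiko. Their combined 2/5 is pooled and carried to generation 2.
At generation 2 (Junko, Reiko, Yori, Isamu, Daichi, Takeshi) there are 6 shares of (2/5)/6 = 1/15 each.
Living: Junko, Reiko, Yori, Isamu, and Takeshi — each takes 1/15.
Deceased: Daichi. That 1/15 share is carried to generation 3.
At generation 3 (Kenji, Chiyo, Hana) there are 3 shares of (1/15)/3 = 1/45 each.
Living: Kenji, Chiyo, and Hana — each takes 1/45.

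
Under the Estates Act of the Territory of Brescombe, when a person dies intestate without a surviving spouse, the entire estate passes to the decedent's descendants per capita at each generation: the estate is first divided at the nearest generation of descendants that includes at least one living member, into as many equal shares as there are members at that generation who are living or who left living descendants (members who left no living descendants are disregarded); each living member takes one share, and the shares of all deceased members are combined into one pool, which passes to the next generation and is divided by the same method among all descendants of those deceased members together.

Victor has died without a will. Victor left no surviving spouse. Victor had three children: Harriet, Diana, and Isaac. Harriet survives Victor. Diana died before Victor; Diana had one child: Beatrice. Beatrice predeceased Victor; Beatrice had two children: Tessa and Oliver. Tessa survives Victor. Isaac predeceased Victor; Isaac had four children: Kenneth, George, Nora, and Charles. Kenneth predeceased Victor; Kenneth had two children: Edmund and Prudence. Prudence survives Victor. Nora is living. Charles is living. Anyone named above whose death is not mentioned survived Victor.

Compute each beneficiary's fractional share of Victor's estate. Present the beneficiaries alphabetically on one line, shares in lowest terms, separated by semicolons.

There is no surviving spouse, so the entire estate passes to Victor's descendants per capita at each generation.
At generation 1 (Harriet, Diana, Isaac) there are 3 shares of (1)/3 = 1/3 each.
Living: Harriet — each takes 1/3.
Deceased: Diana and Isaac. Their combined 2/3 is pooled and carried to generation 2.
At generation 2 (Beatrice, Kenneth, George, Nora, Charles) there are 5 shares of (2/3)/5 = 2/15 each.
Living: George, Nora, and Charles — each takes 2/15.
Deceased: Beatrice and Kenneth. Their combined 4/15 is pooled and carried to generation 3.
At generation 3 (Tessa, Oliver, Edmund, Prudence) there are 4 shares of (4/15)/4 = 1/15 each.
Living: Tessa, Oliver, Edmund, and Prudence — each takes 1/15.

Charles 2/15; Edmund 1/15; George 2/15; Harriet 1/3; Nora 2/15; Oliver 1/15; Prudence 1/15; Tessa 1/15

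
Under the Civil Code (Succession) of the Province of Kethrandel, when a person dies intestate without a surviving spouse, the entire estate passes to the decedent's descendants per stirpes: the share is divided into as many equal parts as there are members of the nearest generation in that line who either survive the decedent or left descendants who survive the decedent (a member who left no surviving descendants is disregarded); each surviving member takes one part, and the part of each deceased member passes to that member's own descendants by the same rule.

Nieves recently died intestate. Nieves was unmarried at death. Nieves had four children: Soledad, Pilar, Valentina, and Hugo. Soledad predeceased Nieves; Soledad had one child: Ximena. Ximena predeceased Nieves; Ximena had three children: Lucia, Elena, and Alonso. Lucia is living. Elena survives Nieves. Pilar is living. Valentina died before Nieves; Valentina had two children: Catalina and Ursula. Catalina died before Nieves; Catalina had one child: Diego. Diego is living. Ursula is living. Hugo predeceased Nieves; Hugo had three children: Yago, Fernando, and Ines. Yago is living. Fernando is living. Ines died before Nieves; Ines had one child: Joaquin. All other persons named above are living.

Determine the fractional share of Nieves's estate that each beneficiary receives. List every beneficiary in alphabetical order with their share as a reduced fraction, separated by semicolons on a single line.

There is no surviving spouse, so the entire estate passes to Nieves's descendants per stirpes.
The estate is divided into 4 equal shares of 1/4 among Soledad, Pilar, Valentina, Hugo.
Soledad predeceased; the 1/4 allotted to Soledad's branch passes to Soledad's issue by representation.
Ximena's line is the sole branch at this level, so the full 1/4 passes to Ximena's issue by representation.
The 1/4 is divided into 3 equal shares of 1/12 among Lucia, Elena, Alonso.
Lucia is living and takes 1/12.
Elena is living and takes 1/12.
Alonso is living and takes 1/12.
Pilar is living and takes 1/4.
Valentina predeceased; the 1/4 allotted to Valentina's branch passes to Valentina's issue by representation.
The 1/4 is divided into 2 equal shares of 1/8 among Catalina, Ursula.
Catalina predeceased; the 1/8 allotted to Catalina's branch passes to Catalina's issue by representation.
Diego is the sole taker at this level and receives the full 1/8.
Ursula is living and takes 1/8.
Hugo predeceased; the 1/4 allotted to Hugo's branch passes to Hugo's issue by representation.
The 1/4 is divided into 3 equal shares of 1/12 among Yago, Fernando, Ines.
Yago is living and takes 1/12.
Fernando is living and takes 1/12.
Ines predeceased; the 1/12 allotted to Ines's branch passes to Ines's issue by representation.
Joaquin is the sole taker at this level and receives the full 1/12.

Alonso 1/12; Diego 1/8; Elena 1/12; Fernando 1/12; Joaquin 1/12; Lucia 1/12; Pilar 1/4; Ursula 1/8; Yago 1/12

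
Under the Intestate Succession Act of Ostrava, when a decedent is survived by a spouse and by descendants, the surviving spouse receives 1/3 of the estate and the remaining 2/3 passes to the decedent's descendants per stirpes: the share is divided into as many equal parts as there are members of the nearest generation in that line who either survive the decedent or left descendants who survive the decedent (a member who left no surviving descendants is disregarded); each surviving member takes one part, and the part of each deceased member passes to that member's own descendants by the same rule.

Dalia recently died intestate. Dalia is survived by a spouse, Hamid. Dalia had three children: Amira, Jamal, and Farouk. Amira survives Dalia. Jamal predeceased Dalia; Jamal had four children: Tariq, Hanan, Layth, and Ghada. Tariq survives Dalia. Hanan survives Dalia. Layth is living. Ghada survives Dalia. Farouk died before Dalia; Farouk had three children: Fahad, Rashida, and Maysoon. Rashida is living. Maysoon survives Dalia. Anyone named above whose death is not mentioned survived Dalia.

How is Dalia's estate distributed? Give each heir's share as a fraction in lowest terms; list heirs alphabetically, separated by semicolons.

Hamid, as surviving spouse, takes 1/3.
The remaining 2/3 passes to Dalia's descendants per stirpes.
The 2/3 is divided into 3 equal shares of 2/9 among Amira, Jamal, Farouk.
Amira is living and takes 2/9.
Jamal predeceased; the 2/9 allotted to Jamal's branch passes to Jamal's issue by representation.
The 2/9 is divided into 4 equal shares of 1/18 among Tariq, Hanan, Layth, Ghada.
Tariq is living and takes 1/18.
Hanan is living and takes 1/18.
Layth is living and takes 1/18.
Ghada is living and takes 1/18.
Farouk predeceased; the 2/9 allotted to Farouk's branch passes to Farouk's issue by representation.
The 2/9 is divided into 3 equal shares of 2/27 among Fahad, Rashida, Maysoon.
Fahad is living and takes 2/27.
Rashida is living and takes 2/27.
Maysoon is living and takes 2/27.

Amira 2/9; Fahad 2/27; Ghada 1/18; Hamid 1/3; Hanan 1/18; Layth 1/18; Maysoon 2/27; Rashida 2/27; Tariq 1/18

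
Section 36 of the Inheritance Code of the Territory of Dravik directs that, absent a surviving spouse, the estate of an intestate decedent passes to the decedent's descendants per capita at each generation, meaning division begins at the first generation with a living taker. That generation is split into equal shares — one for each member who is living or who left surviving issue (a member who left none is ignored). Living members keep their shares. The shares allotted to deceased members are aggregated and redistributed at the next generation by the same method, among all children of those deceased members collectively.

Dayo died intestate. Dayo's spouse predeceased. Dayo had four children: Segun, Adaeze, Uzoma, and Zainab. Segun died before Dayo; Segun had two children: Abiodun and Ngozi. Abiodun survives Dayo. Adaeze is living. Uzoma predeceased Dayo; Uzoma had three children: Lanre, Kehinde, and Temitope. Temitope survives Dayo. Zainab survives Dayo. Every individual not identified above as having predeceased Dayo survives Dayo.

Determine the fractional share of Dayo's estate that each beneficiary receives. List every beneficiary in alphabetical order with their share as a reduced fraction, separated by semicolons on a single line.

There is no surviving spouse, so the entire estate passes to Dayo's descendants per capita at each generation.
At generation 1 (Segun, Adaeze, Uzoma, Zainab) there are 4 shares of (1)/4 = 1/4 each.
Living: Adaeze and Zainab — each takes 1/4.
Deceased: Segun and Uzoma. Their combined 1/2 is pooled and carried to generation 2.
At generation 2 (Abiodun, Ngozi, Lanre, Kehinde, Temitope) there are 5 shares of (1/2)/5 = 1/10 each.
Living: Abiodun, Ngozi, Lanre, Kehinde, and Temitope — each takes 1/10.

Abiodun 1/10; Adaeze 1/4; Kehinde 1/10; Lanre 1/10; Ngozi 1/10; Temitope 1/10; Zainab 1/4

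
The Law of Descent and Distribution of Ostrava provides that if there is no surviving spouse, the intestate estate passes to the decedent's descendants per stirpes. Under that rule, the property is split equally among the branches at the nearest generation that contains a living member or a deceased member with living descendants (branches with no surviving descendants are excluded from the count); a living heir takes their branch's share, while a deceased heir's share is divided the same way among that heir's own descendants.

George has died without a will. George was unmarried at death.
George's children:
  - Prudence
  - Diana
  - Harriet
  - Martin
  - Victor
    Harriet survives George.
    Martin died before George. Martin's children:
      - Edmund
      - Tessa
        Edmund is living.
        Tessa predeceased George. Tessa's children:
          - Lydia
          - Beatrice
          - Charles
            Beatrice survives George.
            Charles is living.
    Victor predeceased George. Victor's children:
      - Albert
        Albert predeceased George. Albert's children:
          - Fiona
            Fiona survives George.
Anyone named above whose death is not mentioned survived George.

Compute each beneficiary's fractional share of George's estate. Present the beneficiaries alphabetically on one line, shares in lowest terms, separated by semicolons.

Beatrice 1/30; Charles 1/30; Diana 1/5; Edmund 1/10; Fiona 1/5; Harriet 1/5; Lydia 1/30; Prudence 1/5

There is no surviving spouse, so the entire estate passes to George's descendants per stirpes.
The estate is divided into 5 equal shares of 1/5 among Prudence, Diana, Harriet, Martin, Victor.
Prudence is living and takes 1/5.
Diana is living and takes 1/5.
Harriet is living and takes 1/5.
Martin predeceased; the 1/5 allotted to Martin's branch passes to Martin's issue by representation.
The 1/5 is divided into 2 equal shares of 1/10 among Edmund, Tessa.
Edmund is living and takes 1/10.
Tessa predeceased; the 1/10 allotted to Tessa's branch passes to Tessa's issue by representation.
The 1/10 is divided into 3 equal shares of 1/30 among Lydia, Beatrice, Charles.
Lydia is living and takes 1/30.
Beatrice is living and takes 1/30.
Charles is living and takes 1/30.
Victor predeceased; the 1/5 allotted to Victor's branch passes to Victor's issue by representation.
Albert's line is the sole branch at this level, so the full 1/5 passes to Albert's issue by representation.
Fiona is the sole taker at this level and receives the full 1/5.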